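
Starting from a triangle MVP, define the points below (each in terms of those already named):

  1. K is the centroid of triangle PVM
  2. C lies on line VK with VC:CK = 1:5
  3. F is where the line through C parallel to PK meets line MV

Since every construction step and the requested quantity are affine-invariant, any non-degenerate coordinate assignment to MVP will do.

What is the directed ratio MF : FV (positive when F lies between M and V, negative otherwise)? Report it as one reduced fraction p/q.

Set M = (0, 0), V = (1, 0), P = (0, 1); any affine frame gives the same invariant.
1. K is the centroid of triangle PVM ⇒ K = (1/3, 1/3)
2. C lies on line VK with VC:CK = 1:5 ⇒ C = (8/9, 1/18)
3. F is where the line through C parallel to PK meets line MV ⇒ F = (11/12, 0)
F = M + t·(V−M) with t = 11/12, so MF:FV = t:(1−t) = 11/12:1/12

MF:FV = 11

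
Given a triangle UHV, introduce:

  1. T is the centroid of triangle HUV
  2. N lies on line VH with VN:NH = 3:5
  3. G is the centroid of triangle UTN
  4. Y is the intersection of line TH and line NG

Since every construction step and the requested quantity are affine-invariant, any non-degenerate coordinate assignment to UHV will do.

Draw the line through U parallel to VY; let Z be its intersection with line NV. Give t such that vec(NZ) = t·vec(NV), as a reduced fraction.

t = 43/15

Assign U = (0, 0), H = (1, 0), V = (0, 1) — the answer is frame-independent, so this choice is without loss of generality.
1. T is the centroid of triangle HUV ⇒ T = (1/3, 1/3)
2. N lies on line VH with VN:NH = 3:5 ⇒ N = (3/8, 5/8)
3. G is the centroid of triangle UTN ⇒ G = (17/72, 23/72)
4. Y is the intersection of line TH and line NG ⇒ Y = (7/27, 10/27)
through U parallel to VY: direction (7/27, -17/27); meets NV at Z = (-7/10, 17/10)
Z = N + t·(V−N) with t = 43/15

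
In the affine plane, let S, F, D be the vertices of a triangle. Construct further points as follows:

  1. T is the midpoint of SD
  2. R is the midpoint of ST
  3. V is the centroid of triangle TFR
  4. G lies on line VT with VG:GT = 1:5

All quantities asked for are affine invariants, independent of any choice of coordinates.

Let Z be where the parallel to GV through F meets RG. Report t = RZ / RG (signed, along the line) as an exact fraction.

t = 2

Work in coordinates with S = (0, 0), F = (1, 0), D = (0, 1).
1. T is the midpoint of SD ⇒ T = (0, 1/2)
2. R is the midpoint of ST ⇒ R = (0, 1/4)
3. V is the centroid of triangle TFR ⇒ V = (1/3, 1/4)
4. G lies on line VT with VG:GT = 1:5 ⇒ G = (5/18, 7/24)
through F parallel to GV: direction (1/18, -1/24); meets RG at Z = (5/9, 1/3)
Z = R + t·(G−R) with t = 2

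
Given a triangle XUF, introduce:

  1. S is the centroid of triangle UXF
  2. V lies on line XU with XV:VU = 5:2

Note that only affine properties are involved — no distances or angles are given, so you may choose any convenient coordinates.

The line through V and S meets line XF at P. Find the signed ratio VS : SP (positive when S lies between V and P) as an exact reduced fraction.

VS:SP = 8/7

Choose coordinates X = (0, 0), U = (1, 0), F = (0, 1).
1. S is the centroid of triangle UXF ⇒ S = (1/3, 1/3)
2. V lies on line XU with XV:VU = 5:2 ⇒ V = (5/7, 0)
line VS meets XF at P = (0, 5/8)
S = V + t·(P−V) with t = 8/15, so VS:SP = 8/15:7/15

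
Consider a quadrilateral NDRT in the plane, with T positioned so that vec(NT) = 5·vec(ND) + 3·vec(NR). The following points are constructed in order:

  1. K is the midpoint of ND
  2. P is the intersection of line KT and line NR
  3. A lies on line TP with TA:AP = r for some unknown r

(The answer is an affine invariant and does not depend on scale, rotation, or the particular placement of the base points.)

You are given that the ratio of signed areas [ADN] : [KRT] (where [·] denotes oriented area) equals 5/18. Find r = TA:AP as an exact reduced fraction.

r = 2/3

Choose coordinates N = (0, 0), D = (1, 0), R = (0, 1), T = (5, 3).
1. K is the midpoint of ND ⇒ K = (1/2, 0)
2. P is the intersection of line KT and line NR ⇒ P = (0, -1/3)
3. With TA:AP = r, write λ = r/(r+1) so A = T + λ·(P−T); A is affine-linear in λ
Every point depending on A is an affine combination of A and λ-independent points, so each such coordinate is linear in λ; the λ² term in each signed area is a multiple of (P−T)×(P−T) = 0, so 2·[ADN] and 2·[KRT] are each linear in λ. Evaluating at λ=0 and λ=1:
  2·[ADN] = 10/3·λ − 3,   2·[KRT] = -6
So [ADN]:[KRT] = (10/3·λ − 3) / (-6). Setting this equal to 5/18:
  10/3·λ − 3 = 5/18·(-6)  ⇒  λ = 2/5
Then r = λ/(1−λ) = (2/5)/(3/5) = 2/3. Check: with r = 2/3, A = (3, 5/3) and [ADN]:[KRT] = 5/18 as required.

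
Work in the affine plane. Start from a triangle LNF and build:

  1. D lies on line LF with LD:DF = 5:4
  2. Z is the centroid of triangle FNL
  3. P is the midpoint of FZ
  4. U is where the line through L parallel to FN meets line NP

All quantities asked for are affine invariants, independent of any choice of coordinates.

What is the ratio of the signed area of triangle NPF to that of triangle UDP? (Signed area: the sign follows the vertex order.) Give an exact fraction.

[NPF]:[UDP] = -9/55

Assign L = (0, 0), N = (1, 0), F = (0, 1) — the answer is frame-independent, so this choice is without loss of generality.
1. D lies on line LF with LD:DF = 5:4 ⇒ D = (0, 5/9)
2. Z is the centroid of triangle FNL ⇒ Z = (1/3, 1/3)
3. P is the midpoint of FZ ⇒ P = (1/6, 2/3)
4. U is where the line through L parallel to FN meets line NP ⇒ U = (-4, 4)
2·[NPF] = -1/6, 2·[UDP] = 55/54
[NPF]:[UDP] = -1/6:55/54 = -9/55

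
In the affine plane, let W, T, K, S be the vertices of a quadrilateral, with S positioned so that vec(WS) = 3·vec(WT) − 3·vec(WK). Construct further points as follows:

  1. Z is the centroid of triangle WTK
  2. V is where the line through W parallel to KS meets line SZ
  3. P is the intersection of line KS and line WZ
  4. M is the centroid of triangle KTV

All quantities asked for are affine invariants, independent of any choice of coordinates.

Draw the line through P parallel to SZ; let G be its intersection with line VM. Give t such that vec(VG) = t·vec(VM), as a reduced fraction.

Choose coordinates W = (0, 0), T = (1, 0), K = (0, 1), S = (3, -3).
1. Z is the centroid of triangle WTK ⇒ Z = (1/3, 1/3)
2. V is where the line through W parallel to KS meets line SZ ⇒ V = (-9, 12)
3. P is the intersection of line KS and line WZ ⇒ P = (3/7, 3/7)
4. M is the centroid of triangle KTV ⇒ M = (-8/3, 13/3)
through P parallel to SZ: direction (-8/3, 10/3); meets VM at G = (-25/7, 38/7)
G = V + t·(M−V) with t = 6/7

t = 6/7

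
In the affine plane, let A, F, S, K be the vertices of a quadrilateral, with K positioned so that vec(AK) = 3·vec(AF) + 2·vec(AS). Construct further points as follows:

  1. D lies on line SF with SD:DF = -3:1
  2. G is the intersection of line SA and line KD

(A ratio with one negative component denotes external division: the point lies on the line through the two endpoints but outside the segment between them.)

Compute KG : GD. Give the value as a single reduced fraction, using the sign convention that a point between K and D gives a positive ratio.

KG:GD = -2

Choose coordinates A = (0, 0), F = (1, 0), S = (0, 1), K = (3, 2).
1. D lies on line SF with SD:DF = -3:1 ⇒ D = (3/2, -1/2)
2. G is the intersection of line SA and line KD ⇒ G = (0, -3)
G = K + t·(D−K) with t = 2, so KG:GD = t:(1−t) = 2:-1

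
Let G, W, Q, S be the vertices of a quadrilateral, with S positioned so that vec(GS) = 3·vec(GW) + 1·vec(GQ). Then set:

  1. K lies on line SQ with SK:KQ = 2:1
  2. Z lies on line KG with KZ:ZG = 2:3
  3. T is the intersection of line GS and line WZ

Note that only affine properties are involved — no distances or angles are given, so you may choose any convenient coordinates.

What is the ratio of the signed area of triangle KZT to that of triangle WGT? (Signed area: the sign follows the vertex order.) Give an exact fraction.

Set G = (0, 0), W = (1, 0), Q = (0, 1), S = (3, 1); any affine frame gives the same invariant.
1. K lies on line SQ with SK:KQ = 2:1 ⇒ K = (1, 1)
2. Z lies on line KG with KZ:ZG = 2:3 ⇒ Z = (3/5, 3/5)
3. T is the intersection of line GS and line WZ ⇒ T = (9/11, 3/11)
2·[KZT] = 12/55, 2·[WGT] = -3/11
[KZT]:[WGT] = 12/55:-3/11 = -4/5

[KZT]:[WGT] = -4/5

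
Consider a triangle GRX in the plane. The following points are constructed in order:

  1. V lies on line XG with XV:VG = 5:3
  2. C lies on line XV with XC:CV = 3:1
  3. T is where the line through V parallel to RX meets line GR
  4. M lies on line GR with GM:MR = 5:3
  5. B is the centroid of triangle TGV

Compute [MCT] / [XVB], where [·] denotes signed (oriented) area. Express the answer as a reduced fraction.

Choose coordinates G = (0, 0), R = (1, 0), X = (0, 1).
1. V lies on line XG with XV:VG = 5:3 ⇒ V = (0, 3/8)
2. C lies on line XV with XC:CV = 3:1 ⇒ C = (0, 17/32)
3. T is where the line through V parallel to RX meets line GR ⇒ T = (3/8, 0)
4. M lies on line GR with GM:MR = 5:3 ⇒ M = (5/8, 0)
5. B is the centroid of triangle TGV ⇒ B = (1/8, 1/8)
2·[MCT] = 17/128, 2·[XVB] = 5/64
[MCT]:[XVB] = 17/128:5/64 = 17/10

[MCT]:[XVB] = 17/10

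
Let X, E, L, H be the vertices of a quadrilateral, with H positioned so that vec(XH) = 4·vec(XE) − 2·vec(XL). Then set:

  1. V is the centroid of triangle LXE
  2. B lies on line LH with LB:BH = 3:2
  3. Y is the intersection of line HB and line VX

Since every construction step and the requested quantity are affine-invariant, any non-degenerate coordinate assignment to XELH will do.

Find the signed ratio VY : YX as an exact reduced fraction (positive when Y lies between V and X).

VY:YX = -5/12

Assign X = (0, 0), E = (1, 0), L = (0, 1), H = (4, -2) — the answer is frame-independent, so this choice is without loss of generality.
1. V is the centroid of triangle LXE ⇒ V = (1/3, 1/3)
2. B lies on line LH with LB:BH = 3:2 ⇒ B = (12/5, -4/5)
3. Y is the intersection of line HB and line VX ⇒ Y = (4/7, 4/7)
Y = V + t·(X−V) with t = -5/7, so VY:YX = t:(1−t) = -5/7:12/7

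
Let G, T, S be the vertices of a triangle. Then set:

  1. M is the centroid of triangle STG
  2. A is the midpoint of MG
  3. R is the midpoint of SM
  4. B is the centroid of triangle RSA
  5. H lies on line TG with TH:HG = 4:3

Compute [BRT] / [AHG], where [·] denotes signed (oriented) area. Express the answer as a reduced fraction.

[BRT]:[AHG] = 7/6

Set G = (0, 0), T = (1, 0), S = (0, 1); any affine frame gives the same invariant.
1. M is the centroid of triangle STG ⇒ M = (1/3, 1/3)
2. A is the midpoint of MG ⇒ A = (1/6, 1/6)
3. R is the midpoint of SM ⇒ R = (1/6, 2/3)
4. B is the centroid of triangle RSA ⇒ B = (1/9, 11/18)
5. H lies on line TG with TH:HG = 4:3 ⇒ H = (3/7, 0)
2·[BRT] = -1/12, 2·[AHG] = -1/14
[BRT]:[AHG] = -1/12:-1/14 = 7/6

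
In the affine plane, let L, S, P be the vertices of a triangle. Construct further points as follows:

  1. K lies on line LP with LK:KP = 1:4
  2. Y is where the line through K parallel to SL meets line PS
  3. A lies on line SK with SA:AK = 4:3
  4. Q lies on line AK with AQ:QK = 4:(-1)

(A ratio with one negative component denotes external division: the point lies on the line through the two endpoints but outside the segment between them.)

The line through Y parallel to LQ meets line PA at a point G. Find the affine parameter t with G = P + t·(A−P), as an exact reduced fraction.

Assign L = (0, 0), S = (1, 0), P = (0, 1) — the answer is frame-independent, so this choice is without loss of generality.
1. K lies on line LP with LK:KP = 1:4 ⇒ K = (0, 1/5)
2. Y is where the line through K parallel to SL meets line PS ⇒ Y = (4/5, 1/5)
3. A lies on line SK with SA:AK = 4:3 ⇒ A = (3/7, 4/35)
4. Q lies on line AK with AQ:QK = 4:(-1) ⇒ Q = (-1/7, 8/35)
through Y parallel to LQ: direction (-1/7, 8/35); meets PA at G = (-36/35, 547/175)
G = P + t·(A−P) with t = -12/5

t = -12/5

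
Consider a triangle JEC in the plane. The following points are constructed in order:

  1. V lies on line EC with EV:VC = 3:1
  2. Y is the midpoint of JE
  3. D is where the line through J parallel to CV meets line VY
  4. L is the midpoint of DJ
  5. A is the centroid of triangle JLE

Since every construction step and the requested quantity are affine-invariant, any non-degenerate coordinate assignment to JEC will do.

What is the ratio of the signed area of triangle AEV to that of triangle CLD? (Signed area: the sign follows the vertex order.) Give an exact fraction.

[AEV]:[CLD] = 4/3

Work in coordinates with J = (0, 0), E = (1, 0), C = (0, 1).
1. V lies on line EC with EV:VC = 3:1 ⇒ V = (1/4, 3/4)
2. Y is the midpoint of JE ⇒ Y = (1/2, 0)
3. D is where the line through J parallel to CV meets line VY ⇒ D = (3/4, -3/4)
4. L is the midpoint of DJ ⇒ L = (3/8, -3/8)
5. A is the centroid of triangle JLE ⇒ A = (11/24, -1/8)
2·[AEV] = 1/2, 2·[CLD] = 3/8
[AEV]:[CLD] = 1/2:3/8 = 4/3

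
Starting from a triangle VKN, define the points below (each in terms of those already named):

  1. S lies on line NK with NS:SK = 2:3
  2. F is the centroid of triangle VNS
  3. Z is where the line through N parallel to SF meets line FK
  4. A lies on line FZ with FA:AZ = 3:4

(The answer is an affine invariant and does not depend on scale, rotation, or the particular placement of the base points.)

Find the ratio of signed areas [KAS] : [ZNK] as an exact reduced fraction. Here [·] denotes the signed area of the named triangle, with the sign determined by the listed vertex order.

[KAS]:[ZNK] = 81/175

Choose coordinates V = (0, 0), K = (1, 0), N = (0, 1).
1. S lies on line NK with NS:SK = 2:3 ⇒ S = (2/5, 3/5)
2. F is the centroid of triangle VNS ⇒ F = (2/15, 8/15)
3. Z is where the line through N parallel to SF meets line FK ⇒ Z = (-4/9, 8/9)
4. A lies on line FZ with FA:AZ = 3:4 ⇒ A = (-4/35, 24/35)
2·[KAS] = -9/35, 2·[ZNK] = -5/9
[KAS]:[ZNK] = -9/35:-5/9 = 81/175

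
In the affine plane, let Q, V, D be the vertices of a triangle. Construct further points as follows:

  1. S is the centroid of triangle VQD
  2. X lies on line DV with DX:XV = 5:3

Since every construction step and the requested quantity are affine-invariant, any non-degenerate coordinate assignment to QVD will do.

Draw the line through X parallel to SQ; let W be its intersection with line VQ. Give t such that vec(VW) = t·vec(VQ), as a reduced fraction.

Choose coordinates Q = (0, 0), V = (1, 0), D = (0, 1).
1. S is the centroid of triangle VQD ⇒ S = (1/3, 1/3)
2. X lies on line DV with DX:XV = 5:3 ⇒ X = (5/8, 3/8)
through X parallel to SQ: direction (-1/3, -1/3); meets VQ at W = (1/4, 0)
W = V + t·(Q−V) with t = 3/4

t = 3/4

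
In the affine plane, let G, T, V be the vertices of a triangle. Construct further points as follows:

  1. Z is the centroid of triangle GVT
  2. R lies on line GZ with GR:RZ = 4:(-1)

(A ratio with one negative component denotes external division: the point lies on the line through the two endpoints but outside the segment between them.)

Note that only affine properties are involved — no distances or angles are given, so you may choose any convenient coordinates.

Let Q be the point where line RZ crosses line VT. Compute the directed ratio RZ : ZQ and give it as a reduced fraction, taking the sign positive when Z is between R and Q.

RZ:ZQ = -2/3

Work in coordinates with G = (0, 0), T = (1, 0), V = (0, 1).
1. Z is the centroid of triangle GVT ⇒ Z = (1/3, 1/3)
2. R lies on line GZ with GR:RZ = 4:(-1) ⇒ R = (4/9, 4/9)
line RZ meets VT at Q = (1/2, 1/2)
Z = R + t·(Q−R) with t = -2, so RZ:ZQ = -2:3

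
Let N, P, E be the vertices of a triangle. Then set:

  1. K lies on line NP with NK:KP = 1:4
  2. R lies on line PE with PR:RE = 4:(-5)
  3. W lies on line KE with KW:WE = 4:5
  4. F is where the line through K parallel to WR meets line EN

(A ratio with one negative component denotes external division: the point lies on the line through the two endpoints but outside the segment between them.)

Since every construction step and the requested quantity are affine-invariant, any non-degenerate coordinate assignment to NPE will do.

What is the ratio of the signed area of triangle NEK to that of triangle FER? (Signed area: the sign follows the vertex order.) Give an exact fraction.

Assign N = (0, 0), P = (1, 0), E = (0, 1) — the answer is frame-independent, so this choice is without loss of generality.
1. K lies on line NP with NK:KP = 1:4 ⇒ K = (1/5, 0)
2. R lies on line PE with PR:RE = 4:(-5) ⇒ R = (5, -4)
3. W lies on line KE with KW:WE = 4:5 ⇒ W = (1/9, 4/9)
4. F is where the line through K parallel to WR meets line EN ⇒ F = (0, 2/11)
2·[NEK] = -1/5, 2·[FER] = -45/11
[NEK]:[FER] = -1/5:-45/11 = 11/225

[NEK]:[FER] = 11/225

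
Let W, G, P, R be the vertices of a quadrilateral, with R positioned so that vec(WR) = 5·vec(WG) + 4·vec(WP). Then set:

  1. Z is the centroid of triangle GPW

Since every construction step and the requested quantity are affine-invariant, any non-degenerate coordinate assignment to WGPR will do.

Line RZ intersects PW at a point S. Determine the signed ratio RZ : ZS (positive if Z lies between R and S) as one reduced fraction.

Set W = (0, 0), G = (1, 0), P = (0, 1), R = (5, 4); any affine frame gives the same invariant.
1. Z is the centroid of triangle GPW ⇒ Z = (1/3, 1/3)
line RZ meets PW at S = (0, 1/14)
Z = R + t·(S−R) with t = 14/15, so RZ:ZS = 14/15:1/15

RZ:ZS = 14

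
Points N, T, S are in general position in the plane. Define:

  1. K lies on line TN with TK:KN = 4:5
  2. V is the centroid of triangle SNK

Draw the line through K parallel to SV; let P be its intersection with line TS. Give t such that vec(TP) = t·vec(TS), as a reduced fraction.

Choose coordinates N = (0, 0), T = (1, 0), S = (0, 1).
1. K lies on line TN with TK:KN = 4:5 ⇒ K = (5/9, 0)
2. V is the centroid of triangle SNK ⇒ V = (5/27, 1/3)
through K parallel to SV: direction (5/27, -2/3); meets TS at P = (5/13, 8/13)
P = T + t·(S−T) with t = 8/13

t = 8/13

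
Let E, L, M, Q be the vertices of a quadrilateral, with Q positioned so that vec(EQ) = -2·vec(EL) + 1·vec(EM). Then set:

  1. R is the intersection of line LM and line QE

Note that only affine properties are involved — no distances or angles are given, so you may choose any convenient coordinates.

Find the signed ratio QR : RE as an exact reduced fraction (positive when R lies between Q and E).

Assign E = (0, 0), L = (1, 0), M = (0, 1), Q = (-2, 1) — the answer is frame-independent, so this choice is without loss of generality.
1. R is the intersection of line LM and line QE ⇒ R = (2, -1)
R = Q + t·(E−Q) with t = 2, so QR:RE = t:(1−t) = 2:-1

QR:RE = -2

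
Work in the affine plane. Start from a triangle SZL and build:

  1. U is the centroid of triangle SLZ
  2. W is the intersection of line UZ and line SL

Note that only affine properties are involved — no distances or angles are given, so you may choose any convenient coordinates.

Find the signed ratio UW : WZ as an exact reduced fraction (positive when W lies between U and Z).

Set S = (0, 0), Z = (1, 0), L = (0, 1); any affine frame gives the same invariant.
1. U is the centroid of triangle SLZ ⇒ U = (1/3, 1/3)
2. W is the intersection of line UZ and line SL ⇒ W = (0, 1/2)
W = U + t·(Z−U) with t = -1/2, so UW:WZ = t:(1−t) = -1/2:3/2

UW:WZ = -1/3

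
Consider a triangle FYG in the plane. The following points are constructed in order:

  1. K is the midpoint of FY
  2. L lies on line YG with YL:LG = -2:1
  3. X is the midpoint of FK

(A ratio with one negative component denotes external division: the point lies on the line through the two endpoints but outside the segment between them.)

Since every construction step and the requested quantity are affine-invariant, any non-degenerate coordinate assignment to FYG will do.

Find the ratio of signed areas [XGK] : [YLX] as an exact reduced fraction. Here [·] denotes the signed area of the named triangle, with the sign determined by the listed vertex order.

[XGK]:[YLX] = -1/6

Work in coordinates with F = (0, 0), Y = (1, 0), G = (0, 1).
1. K is the midpoint of FY ⇒ K = (1/2, 0)
2. L lies on line YG with YL:LG = -2:1 ⇒ L = (-1, 2)
3. X is the midpoint of FK ⇒ X = (1/4, 0)
2·[XGK] = -1/4, 2·[YLX] = 3/2
[XGK]:[YLX] = -1/4:3/2 = -1/6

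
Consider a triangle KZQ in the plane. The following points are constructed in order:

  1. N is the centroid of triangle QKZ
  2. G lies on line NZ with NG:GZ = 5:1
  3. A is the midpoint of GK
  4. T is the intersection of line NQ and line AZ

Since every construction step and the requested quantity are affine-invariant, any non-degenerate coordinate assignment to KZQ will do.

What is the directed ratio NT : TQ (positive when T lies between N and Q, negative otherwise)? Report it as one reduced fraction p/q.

Work in coordinates with K = (0, 0), Z = (1, 0), Q = (0, 1).
1. N is the centroid of triangle QKZ ⇒ N = (1/3, 1/3)
2. G lies on line NZ with NG:GZ = 5:1 ⇒ G = (8/9, 1/18)
3. A is the midpoint of GK ⇒ A = (4/9, 1/36)
4. T is the intersection of line NQ and line AZ ⇒ T = (19/39, 1/39)
T = N + t·(Q−N) with t = -6/13, so NT:TQ = t:(1−t) = -6/13:19/13

NT:TQ = -6/19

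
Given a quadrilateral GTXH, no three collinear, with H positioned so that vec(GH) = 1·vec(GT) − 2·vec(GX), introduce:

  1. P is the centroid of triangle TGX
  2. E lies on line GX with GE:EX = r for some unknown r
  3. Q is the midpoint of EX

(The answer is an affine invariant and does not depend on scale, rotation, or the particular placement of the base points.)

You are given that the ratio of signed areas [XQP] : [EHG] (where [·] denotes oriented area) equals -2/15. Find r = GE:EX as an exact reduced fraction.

Set G = (0, 0), T = (1, 0), X = (0, 1), H = (1, -2); any affine frame gives the same invariant.
1. P is the centroid of triangle TGX ⇒ P = (1/3, 1/3)
2. With GE:EX = r, write λ = r/(r+1) so E = G + λ·(X−G); E is affine-linear in λ
3. Q is the midpoint of EX ⇒ Q is an affine combination of earlier points and hence also affine-linear in λ
Every point depending on E is an affine combination of E and λ-independent points, so each such coordinate is linear in λ; the λ² term in each signed area is a multiple of (X−G)×(X−G) = 0, so 2·[XQP] and 2·[EHG] are each linear in λ. Evaluating at λ=0 and λ=1:
  2·[XQP] = -1/6·λ + 1/6,   2·[EHG] = −λ
So [XQP]:[EHG] = (-1/6·λ + 1/6) / (−λ). Setting this equal to -2/15:
  -1/6·λ + 1/6 = -2/15·(−λ)  ⇒  λ = 5/9
Then r = λ/(1−λ) = (5/9)/(4/9) = 5/4. Check: with r = 5/4, E = (0, 5/9) and [XQP]:[EHG] = -2/15 as required.

r = 5/4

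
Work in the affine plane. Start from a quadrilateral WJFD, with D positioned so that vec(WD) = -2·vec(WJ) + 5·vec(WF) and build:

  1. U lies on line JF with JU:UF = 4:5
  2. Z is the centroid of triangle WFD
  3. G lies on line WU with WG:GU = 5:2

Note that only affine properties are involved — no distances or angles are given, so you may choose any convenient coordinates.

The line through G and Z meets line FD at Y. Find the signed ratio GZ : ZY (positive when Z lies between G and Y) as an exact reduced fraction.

Assign W = (0, 0), J = (1, 0), F = (0, 1), D = (-2, 5) — the answer is frame-independent, so this choice is without loss of generality.
1. U lies on line JF with JU:UF = 4:5 ⇒ U = (5/9, 4/9)
2. Z is the centroid of triangle WFD ⇒ Z = (-2/3, 2)
3. G lies on line WU with WG:GU = 5:2 ⇒ G = (25/63, 20/63)
line GZ meets FD at Y = (11/84, 31/42)
Z = G + t·(Y−G) with t = 4, so GZ:ZY = 4:-3

GZ:ZY = -4/3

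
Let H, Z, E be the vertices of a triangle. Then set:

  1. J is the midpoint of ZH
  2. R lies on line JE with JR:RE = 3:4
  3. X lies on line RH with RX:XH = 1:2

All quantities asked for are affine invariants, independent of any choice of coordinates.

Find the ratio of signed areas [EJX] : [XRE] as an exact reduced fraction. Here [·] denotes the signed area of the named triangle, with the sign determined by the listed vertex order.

[EJX]:[XRE] = -7/4

Assign H = (0, 0), Z = (1, 0), E = (0, 1) — the answer is frame-independent, so this choice is without loss of generality.
1. J is the midpoint of ZH ⇒ J = (1/2, 0)
2. R lies on line JE with JR:RE = 3:4 ⇒ R = (2/7, 3/7)
3. X lies on line RH with RX:XH = 1:2 ⇒ X = (4/21, 2/7)
2·[EJX] = -1/6, 2·[XRE] = 2/21
[EJX]:[XRE] = -1/6:2/21 = -7/4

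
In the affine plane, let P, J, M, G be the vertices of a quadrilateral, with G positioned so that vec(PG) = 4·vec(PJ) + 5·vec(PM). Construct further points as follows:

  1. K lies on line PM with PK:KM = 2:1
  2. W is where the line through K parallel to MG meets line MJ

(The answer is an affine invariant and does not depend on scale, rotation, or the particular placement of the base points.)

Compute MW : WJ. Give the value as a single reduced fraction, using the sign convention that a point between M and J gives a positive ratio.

Assign P = (0, 0), J = (1, 0), M = (0, 1), G = (4, 5) — the answer is frame-independent, so this choice is without loss of generality.
1. K lies on line PM with PK:KM = 2:1 ⇒ K = (0, 2/3)
2. W is where the line through K parallel to MG meets line MJ ⇒ W = (1/6, 5/6)
W = M + t·(J−M) with t = 1/6, so MW:WJ = t:(1−t) = 1/6:5/6

MW:WJ = 1/5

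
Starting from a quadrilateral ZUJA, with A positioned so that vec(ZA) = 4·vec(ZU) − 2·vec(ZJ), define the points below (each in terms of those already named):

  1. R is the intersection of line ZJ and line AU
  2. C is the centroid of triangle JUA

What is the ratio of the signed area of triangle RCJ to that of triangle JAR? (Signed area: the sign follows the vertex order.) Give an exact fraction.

Set Z = (0, 0), U = (1, 0), J = (0, 1), A = (4, -2); any affine frame gives the same invariant.
1. R is the intersection of line ZJ and line AU ⇒ R = (0, 2/3)
2. C is the centroid of triangle JUA ⇒ C = (5/3, -1/3)
2·[RCJ] = 5/9, 2·[JAR] = -4/3
[RCJ]:[JAR] = 5/9:-4/3 = -5/12

[RCJ]:[JAR] = -5/12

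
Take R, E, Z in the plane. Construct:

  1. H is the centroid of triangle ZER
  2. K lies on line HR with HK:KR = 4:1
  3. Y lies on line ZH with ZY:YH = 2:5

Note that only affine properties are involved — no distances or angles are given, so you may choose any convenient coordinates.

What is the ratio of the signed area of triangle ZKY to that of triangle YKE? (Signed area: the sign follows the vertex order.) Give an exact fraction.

Assign R = (0, 0), E = (1, 0), Z = (0, 1) — the answer is frame-independent, so this choice is without loss of generality.
1. H is the centroid of triangle ZER ⇒ H = (1/3, 1/3)
2. K lies on line HR with HK:KR = 4:1 ⇒ K = (1/15, 1/15)
3. Y lies on line ZH with ZY:YH = 2:5 ⇒ Y = (2/21, 17/21)
2·[ZKY] = 8/105, 2·[YKE] = 73/105
[ZKY]:[YKE] = 8/105:73/105 = 8/73

[ZKY]:[YKE] = 8/73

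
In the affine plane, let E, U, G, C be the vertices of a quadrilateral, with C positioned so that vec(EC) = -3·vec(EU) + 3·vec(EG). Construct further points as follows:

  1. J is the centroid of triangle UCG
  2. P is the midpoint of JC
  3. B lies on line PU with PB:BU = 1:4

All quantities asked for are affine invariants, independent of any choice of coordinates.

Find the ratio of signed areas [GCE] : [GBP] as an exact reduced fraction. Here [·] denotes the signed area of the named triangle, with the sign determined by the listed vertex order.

[GCE]:[GBP] = -45/2

Assign E = (0, 0), U = (1, 0), G = (0, 1), C = (-3, 3) — the answer is frame-independent, so this choice is without loss of generality.
1. J is the centroid of triangle UCG ⇒ J = (-2/3, 4/3)
2. P is the midpoint of JC ⇒ P = (-11/6, 13/6)
3. B lies on line PU with PB:BU = 1:4 ⇒ B = (-19/15, 26/15)
2·[GCE] = 3, 2·[GBP] = -2/15
[GCE]:[GBP] = 3:-2/15 = -45/2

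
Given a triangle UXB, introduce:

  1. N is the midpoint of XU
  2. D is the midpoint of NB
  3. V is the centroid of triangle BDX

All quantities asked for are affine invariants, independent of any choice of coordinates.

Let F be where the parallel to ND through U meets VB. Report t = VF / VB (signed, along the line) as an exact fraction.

t = 4

Work in coordinates with U = (0, 0), X = (1, 0), B = (0, 1).
1. N is the midpoint of XU ⇒ N = (1/2, 0)
2. D is the midpoint of NB ⇒ D = (1/4, 1/2)
3. V is the centroid of triangle BDX ⇒ V = (5/12, 1/2)
through U parallel to ND: direction (-1/4, 1/2); meets VB at F = (-5/4, 5/2)
F = V + t·(B−V) with t = 4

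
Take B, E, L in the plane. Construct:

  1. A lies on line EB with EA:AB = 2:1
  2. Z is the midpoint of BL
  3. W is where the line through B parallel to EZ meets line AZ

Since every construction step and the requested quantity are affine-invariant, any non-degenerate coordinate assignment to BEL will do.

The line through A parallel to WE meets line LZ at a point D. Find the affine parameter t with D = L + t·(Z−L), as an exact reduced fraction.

Assign B = (0, 0), E = (1, 0), L = (0, 1) — the answer is frame-independent, so this choice is without loss of generality.
1. A lies on line EB with EA:AB = 2:1 ⇒ A = (1/3, 0)
2. Z is the midpoint of BL ⇒ Z = (0, 1/2)
3. W is where the line through B parallel to EZ meets line AZ ⇒ W = (1/2, -1/4)
through A parallel to WE: direction (1/2, 1/4); meets LZ at D = (0, -1/6)
D = L + t·(Z−L) with t = 7/3

t = 7/3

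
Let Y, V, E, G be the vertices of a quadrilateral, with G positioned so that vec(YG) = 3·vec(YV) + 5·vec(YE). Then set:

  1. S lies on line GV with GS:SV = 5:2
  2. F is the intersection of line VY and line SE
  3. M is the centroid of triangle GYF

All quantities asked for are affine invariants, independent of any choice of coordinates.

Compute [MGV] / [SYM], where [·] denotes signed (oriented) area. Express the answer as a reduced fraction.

Choose coordinates Y = (0, 0), V = (1, 0), E = (0, 1), G = (3, 5).
1. S lies on line GV with GS:SV = 5:2 ⇒ S = (11/7, 10/7)
2. F is the intersection of line VY and line SE ⇒ F = (-11/3, 0)
3. M is the centroid of triangle GYF ⇒ M = (-2/9, 5/3)
2·[MGV] = -85/9, 2·[SYM] = -185/63
[MGV]:[SYM] = -85/9:-185/63 = 119/37

[MGV]:[SYM] = 119/37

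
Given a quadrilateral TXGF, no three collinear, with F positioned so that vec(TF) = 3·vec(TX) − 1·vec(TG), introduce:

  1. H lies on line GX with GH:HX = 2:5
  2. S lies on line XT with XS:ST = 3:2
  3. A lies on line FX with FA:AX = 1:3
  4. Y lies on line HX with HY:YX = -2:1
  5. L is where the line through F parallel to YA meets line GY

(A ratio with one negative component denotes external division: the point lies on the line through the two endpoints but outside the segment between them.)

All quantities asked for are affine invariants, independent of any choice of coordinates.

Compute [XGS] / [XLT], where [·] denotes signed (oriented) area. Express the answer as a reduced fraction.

[XGS]:[XLT] = -63/100

Set T = (0, 0), X = (1, 0), G = (0, 1), F = (3, -1); any affine frame gives the same invariant.
1. H lies on line GX with GH:HX = 2:5 ⇒ H = (2/7, 5/7)
2. S lies on line XT with XS:ST = 3:2 ⇒ S = (2/5, 0)
3. A lies on line FX with FA:AX = 1:3 ⇒ A = (5/2, -3/4)
4. Y lies on line HX with HY:YX = -2:1 ⇒ Y = (12/7, -5/7)
5. L is where the line through F parallel to YA meets line GY ⇒ L = (41/21, -20/21)
2·[XGS] = 3/5, 2·[XLT] = -20/21
[XGS]:[XLT] = 3/5:-20/21 = -63/100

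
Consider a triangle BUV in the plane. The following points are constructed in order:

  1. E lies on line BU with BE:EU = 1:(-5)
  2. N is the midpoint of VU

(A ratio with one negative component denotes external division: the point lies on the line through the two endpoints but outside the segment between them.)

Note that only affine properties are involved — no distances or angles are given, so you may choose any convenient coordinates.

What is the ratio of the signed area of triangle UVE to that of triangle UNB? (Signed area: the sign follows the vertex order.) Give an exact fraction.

Assign B = (0, 0), U = (1, 0), V = (0, 1) — the answer is frame-independent, so this choice is without loss of generality.
1. E lies on line BU with BE:EU = 1:(-5) ⇒ E = (-1/4, 0)
2. N is the midpoint of VU ⇒ N = (1/2, 1/2)
2·[UVE] = 5/4, 2·[UNB] = 1/2
[UVE]:[UNB] = 5/4:1/2 = 5/2

[UVE]:[UNB] = 5/2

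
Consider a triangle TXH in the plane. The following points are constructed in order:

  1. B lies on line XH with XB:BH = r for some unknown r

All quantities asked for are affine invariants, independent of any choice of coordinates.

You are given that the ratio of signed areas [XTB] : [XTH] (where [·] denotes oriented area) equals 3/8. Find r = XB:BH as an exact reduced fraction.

r = 3/5

Work in coordinates with T = (0, 0), X = (1, 0), H = (0, 1).
1. With XB:BH = r, write λ = r/(r+1) so B = X + λ·(H−X); B is affine-linear in λ
Every point depending on B is an affine combination of B and λ-independent points, so each such coordinate is linear in λ; the λ² term in each signed area is a multiple of (H−X)×(H−X) = 0, so 2·[XTB] and 2·[XTH] are each linear in λ. Evaluating at λ=0 and λ=1:
  2·[XTB] = −λ,   2·[XTH] = -1
So [XTB]:[XTH] = (−λ) / (-1). Setting this equal to 3/8:
  −λ = 3/8·(-1)  ⇒  λ = 3/8
Then r = λ/(1−λ) = (3/8)/(5/8) = 3/5. Check: with r = 3/5, B = (5/8, 3/8) and [XTB]:[XTH] = 3/8 as required.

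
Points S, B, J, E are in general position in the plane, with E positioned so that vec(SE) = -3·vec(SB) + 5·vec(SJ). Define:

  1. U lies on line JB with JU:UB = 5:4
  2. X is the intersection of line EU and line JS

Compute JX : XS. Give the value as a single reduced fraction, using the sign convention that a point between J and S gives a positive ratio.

JX:XS = -5/37

Choose coordinates S = (0, 0), B = (1, 0), J = (0, 1), E = (-3, 5).
1. U lies on line JB with JU:UB = 5:4 ⇒ U = (5/9, 4/9)
2. X is the intersection of line EU and line JS ⇒ X = (0, 37/32)
X = J + t·(S−J) with t = -5/32, so JX:XS = t:(1−t) = -5/32:37/32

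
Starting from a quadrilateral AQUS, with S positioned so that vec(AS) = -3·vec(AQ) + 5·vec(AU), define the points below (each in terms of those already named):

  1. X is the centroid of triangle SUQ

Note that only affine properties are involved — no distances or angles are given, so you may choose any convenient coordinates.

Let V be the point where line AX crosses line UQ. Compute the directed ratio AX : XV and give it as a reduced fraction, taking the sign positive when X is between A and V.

Assign A = (0, 0), Q = (1, 0), U = (0, 1), S = (-3, 5) — the answer is frame-independent, so this choice is without loss of generality.
1. X is the centroid of triangle SUQ ⇒ X = (-2/3, 2)
line AX meets UQ at V = (-1/2, 3/2)
X = A + t·(V−A) with t = 4/3, so AX:XV = 4/3:-1/3

AX:XV = -4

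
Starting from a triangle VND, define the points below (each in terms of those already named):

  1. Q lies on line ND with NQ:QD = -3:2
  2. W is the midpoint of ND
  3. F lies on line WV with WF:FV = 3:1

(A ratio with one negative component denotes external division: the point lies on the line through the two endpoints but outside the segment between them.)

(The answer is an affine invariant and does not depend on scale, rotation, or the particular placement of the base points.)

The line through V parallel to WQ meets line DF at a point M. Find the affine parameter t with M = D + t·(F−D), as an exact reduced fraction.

Choose coordinates V = (0, 0), N = (1, 0), D = (0, 1).
1. Q lies on line ND with NQ:QD = -3:2 ⇒ Q = (-2, 3)
2. W is the midpoint of ND ⇒ W = (1/2, 1/2)
3. F lies on line WV with WF:FV = 3:1 ⇒ F = (1/8, 1/8)
through V parallel to WQ: direction (-5/2, 5/2); meets DF at M = (1/6, -1/6)
M = D + t·(F−D) with t = 4/3

t = 4/3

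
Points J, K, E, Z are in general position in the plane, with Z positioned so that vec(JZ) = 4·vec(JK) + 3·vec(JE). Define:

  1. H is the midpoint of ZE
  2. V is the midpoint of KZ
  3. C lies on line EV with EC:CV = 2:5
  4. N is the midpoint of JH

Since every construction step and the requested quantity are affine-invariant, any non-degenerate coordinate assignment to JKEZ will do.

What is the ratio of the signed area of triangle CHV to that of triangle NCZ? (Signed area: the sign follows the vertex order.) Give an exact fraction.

Set J = (0, 0), K = (1, 0), E = (0, 1), Z = (4, 3); any affine frame gives the same invariant.
1. H is the midpoint of ZE ⇒ H = (2, 2)
2. V is the midpoint of KZ ⇒ V = (5/2, 3/2)
3. C lies on line EV with EC:CV = 2:5 ⇒ C = (5/7, 8/7)
4. N is the midpoint of JH ⇒ N = (1, 1)
2·[CHV] = -15/14, 2·[NCZ] = -1
[CHV]:[NCZ] = -15/14:-1 = 15/14

[CHV]:[NCZ] = 15/14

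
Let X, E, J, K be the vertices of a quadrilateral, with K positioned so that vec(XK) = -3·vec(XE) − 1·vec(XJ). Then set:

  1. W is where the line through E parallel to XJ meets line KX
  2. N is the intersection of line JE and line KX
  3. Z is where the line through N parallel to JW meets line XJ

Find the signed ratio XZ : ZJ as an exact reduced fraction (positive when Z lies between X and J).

XZ:ZJ = 3

Assign X = (0, 0), E = (1, 0), J = (0, 1), K = (-3, -1) — the answer is frame-independent, so this choice is without loss of generality.
1. W is where the line through E parallel to XJ meets line KX ⇒ W = (1, 1/3)
2. N is the intersection of line JE and line KX ⇒ N = (3/4, 1/4)
3. Z is where the line through N parallel to JW meets line XJ ⇒ Z = (0, 3/4)
Z = X + t·(J−X) with t = 3/4, so XZ:ZJ = t:(1−t) = 3/4:1/4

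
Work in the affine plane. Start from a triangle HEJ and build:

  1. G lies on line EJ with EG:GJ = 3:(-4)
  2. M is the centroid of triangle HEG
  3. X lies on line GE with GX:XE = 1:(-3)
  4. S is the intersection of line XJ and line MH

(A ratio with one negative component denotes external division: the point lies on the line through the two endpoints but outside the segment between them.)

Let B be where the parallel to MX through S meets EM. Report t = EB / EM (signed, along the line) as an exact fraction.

Work in coordinates with H = (0, 0), E = (1, 0), J = (0, 1).
1. G lies on line EJ with EG:GJ = 3:(-4) ⇒ G = (4, -3)
2. M is the centroid of triangle HEG ⇒ M = (5/3, -1)
3. X lies on line GE with GX:XE = 1:(-3) ⇒ X = (11/2, -9/2)
4. S is the intersection of line XJ and line MH ⇒ S = (5/2, -3/2)
through S parallel to MX: direction (23/6, -7/2); meets EM at B = (11/9, -1/3)
B = E + t·(M−E) with t = 1/3

t = 1/3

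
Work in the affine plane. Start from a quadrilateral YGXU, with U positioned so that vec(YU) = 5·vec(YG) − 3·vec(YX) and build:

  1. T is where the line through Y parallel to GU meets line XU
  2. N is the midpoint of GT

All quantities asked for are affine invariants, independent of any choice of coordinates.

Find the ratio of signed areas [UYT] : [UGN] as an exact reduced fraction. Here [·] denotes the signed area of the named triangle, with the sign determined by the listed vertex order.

Work in coordinates with Y = (0, 0), G = (1, 0), X = (0, 1), U = (5, -3).
1. T is where the line through Y parallel to GU meets line XU ⇒ T = (20, -15)
2. N is the midpoint of GT ⇒ N = (21/2, -15/2)
2·[UYT] = 15, 2·[UGN] = 3/2
[UYT]:[UGN] = 15:3/2 = 10

[UYT]:[UGN] = 10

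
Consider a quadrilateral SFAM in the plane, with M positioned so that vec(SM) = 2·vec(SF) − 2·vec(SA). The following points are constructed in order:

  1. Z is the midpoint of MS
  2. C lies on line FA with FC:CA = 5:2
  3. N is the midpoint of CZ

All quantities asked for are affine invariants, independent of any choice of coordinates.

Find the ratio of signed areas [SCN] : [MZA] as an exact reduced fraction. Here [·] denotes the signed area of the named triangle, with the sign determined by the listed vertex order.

Choose coordinates S = (0, 0), F = (1, 0), A = (0, 1), M = (2, -2).
1. Z is the midpoint of MS ⇒ Z = (1, -1)
2. C lies on line FA with FC:CA = 5:2 ⇒ C = (2/7, 5/7)
3. N is the midpoint of CZ ⇒ N = (9/14, -1/7)
2·[SCN] = -1/2, 2·[MZA] = -1
[SCN]:[MZA] = -1/2:-1 = 1/2

[SCN]:[MZA] = 1/2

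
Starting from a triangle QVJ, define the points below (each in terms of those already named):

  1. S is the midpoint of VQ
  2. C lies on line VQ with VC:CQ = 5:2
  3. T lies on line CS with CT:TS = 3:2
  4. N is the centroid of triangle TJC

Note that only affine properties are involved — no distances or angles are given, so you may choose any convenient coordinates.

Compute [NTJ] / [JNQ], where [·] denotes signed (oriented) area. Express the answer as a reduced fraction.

[NTJ]:[JNQ] = -9/49

Work in coordinates with Q = (0, 0), V = (1, 0), J = (0, 1).
1. S is the midpoint of VQ ⇒ S = (1/2, 0)
2. C lies on line VQ with VC:CQ = 5:2 ⇒ C = (2/7, 0)
3. T lies on line CS with CT:TS = 3:2 ⇒ T = (29/70, 0)
4. N is the centroid of triangle TJC ⇒ N = (7/30, 1/3)
2·[NTJ] = 3/70, 2·[JNQ] = -7/30
[NTJ]:[JNQ] = 3/70:-7/30 = -9/49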